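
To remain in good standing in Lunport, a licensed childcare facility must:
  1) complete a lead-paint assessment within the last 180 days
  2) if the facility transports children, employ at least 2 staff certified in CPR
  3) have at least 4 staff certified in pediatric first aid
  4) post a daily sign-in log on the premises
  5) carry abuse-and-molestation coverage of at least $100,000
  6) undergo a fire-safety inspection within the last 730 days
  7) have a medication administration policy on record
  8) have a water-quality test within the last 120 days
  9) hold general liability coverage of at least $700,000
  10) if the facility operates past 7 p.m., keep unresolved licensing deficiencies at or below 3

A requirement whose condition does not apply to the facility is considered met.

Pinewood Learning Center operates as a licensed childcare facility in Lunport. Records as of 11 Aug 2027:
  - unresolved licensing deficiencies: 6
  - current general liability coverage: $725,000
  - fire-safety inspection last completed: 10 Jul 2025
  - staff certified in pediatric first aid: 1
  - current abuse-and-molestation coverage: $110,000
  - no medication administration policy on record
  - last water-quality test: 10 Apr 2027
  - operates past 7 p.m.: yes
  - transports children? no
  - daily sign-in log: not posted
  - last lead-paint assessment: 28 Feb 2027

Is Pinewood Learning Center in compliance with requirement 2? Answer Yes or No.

2. condition 'transports children' does not hold → requirement n/a → met

Yes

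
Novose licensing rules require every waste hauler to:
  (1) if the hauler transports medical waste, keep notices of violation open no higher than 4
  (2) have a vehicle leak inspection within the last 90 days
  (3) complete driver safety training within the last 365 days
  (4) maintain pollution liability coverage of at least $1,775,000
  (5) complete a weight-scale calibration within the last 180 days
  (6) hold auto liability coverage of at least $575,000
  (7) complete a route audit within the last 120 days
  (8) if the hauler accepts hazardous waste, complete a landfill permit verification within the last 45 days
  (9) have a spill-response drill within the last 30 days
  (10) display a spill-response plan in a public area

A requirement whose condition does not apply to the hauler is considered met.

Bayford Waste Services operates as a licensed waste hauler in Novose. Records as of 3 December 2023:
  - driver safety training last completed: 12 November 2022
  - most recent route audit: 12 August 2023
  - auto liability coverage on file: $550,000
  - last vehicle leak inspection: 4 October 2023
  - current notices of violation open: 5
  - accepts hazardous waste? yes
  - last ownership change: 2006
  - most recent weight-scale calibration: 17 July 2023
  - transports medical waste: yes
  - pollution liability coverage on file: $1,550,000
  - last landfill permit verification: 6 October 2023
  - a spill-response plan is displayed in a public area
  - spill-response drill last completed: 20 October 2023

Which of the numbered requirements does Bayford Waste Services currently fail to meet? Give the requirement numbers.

1. condition 'transports medical waste' holds; notices of violation open 5 > 4 → not met
2. vehicle leak inspection 60 days ago vs limit 90 → met
3. driver safety training 386 days ago vs limit 365 → not met
4. pollution liability coverage $1,550,000 < $1,775,000 → not met
5. weight-scale calibration 139 days ago vs limit 180 → met
6. auto liability coverage $550,000 < $575,000 → not met
7. route audit 113 days ago vs limit 120 → met
8. condition 'accepts hazardous waste' holds; landfill permit verification 58 days ago vs limit 45 → not met
9. spill-response drill 44 days ago vs limit 30 → not met
10. spill-response plan present → met
Not met: 1, 3, 4, 6, 8, 9

1, 3, 4, 6, 8, 9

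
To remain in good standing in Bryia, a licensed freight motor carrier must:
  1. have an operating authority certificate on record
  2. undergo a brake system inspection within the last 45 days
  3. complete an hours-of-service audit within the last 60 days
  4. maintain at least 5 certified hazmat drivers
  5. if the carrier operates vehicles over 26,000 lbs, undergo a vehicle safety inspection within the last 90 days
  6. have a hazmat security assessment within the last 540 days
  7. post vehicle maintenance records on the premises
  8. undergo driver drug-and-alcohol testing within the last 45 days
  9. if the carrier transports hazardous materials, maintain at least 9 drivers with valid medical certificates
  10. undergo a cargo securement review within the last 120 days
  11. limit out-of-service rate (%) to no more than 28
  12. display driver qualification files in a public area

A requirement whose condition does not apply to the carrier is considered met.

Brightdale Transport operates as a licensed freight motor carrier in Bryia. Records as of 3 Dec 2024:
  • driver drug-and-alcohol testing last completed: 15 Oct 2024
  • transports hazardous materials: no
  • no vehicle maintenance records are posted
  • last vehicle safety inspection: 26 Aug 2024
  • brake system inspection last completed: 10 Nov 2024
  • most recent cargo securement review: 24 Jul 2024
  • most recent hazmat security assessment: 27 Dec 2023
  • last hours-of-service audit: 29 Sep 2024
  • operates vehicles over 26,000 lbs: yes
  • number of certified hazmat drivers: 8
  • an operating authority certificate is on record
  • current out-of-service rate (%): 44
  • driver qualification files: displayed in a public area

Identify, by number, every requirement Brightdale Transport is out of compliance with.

1. operating authority certificate present → met
2. brake system inspection 23 days ago vs limit 45 → met
3. hours-of-service audit 65 days ago vs limit 60 → not met
4. certified hazmat drivers 8 ≥ 5 → met
5. condition 'operates vehicles over 26,000 lbs' holds; vehicle safety inspection 99 days ago vs limit 90 → not met
6. hazmat security assessment 342 days ago vs limit 540 → met
7. vehicle maintenance records absent → not met
8. driver drug-and-alcohol testing 49 days ago vs limit 45 → not met
9. condition 'transports hazardous materials' does not hold → requirement n/a → met
10. cargo securement review 132 days ago vs limit 120 → not met
11. out-of-service rate (%) 44 > 28 → not met
12. driver qualification files present → met
Not met: 3, 5, 7, 8, 10, 11

3, 5, 7, 8, 10, 11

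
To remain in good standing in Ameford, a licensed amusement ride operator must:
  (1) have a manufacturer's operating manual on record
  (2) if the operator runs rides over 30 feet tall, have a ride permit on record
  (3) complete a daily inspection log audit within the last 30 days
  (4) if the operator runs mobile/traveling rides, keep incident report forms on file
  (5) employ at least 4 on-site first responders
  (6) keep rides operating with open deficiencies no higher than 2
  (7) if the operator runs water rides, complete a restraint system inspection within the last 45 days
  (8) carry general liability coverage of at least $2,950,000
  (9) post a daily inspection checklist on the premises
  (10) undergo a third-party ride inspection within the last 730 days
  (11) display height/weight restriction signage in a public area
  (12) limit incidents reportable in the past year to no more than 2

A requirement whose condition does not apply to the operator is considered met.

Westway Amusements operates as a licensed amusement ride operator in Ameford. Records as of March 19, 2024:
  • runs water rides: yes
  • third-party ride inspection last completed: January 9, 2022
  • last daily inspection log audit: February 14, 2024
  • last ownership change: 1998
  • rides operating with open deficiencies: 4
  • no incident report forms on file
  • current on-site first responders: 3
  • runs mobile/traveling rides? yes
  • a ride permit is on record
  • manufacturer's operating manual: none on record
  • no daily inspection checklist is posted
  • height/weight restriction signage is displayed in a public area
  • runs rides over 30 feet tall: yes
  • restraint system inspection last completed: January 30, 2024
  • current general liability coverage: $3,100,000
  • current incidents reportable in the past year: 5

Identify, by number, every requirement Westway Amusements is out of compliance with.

1, 3, 4, 5, 6, 7, 9, 10, 12

1. manufacturer's operating manual absent → not met
2. condition 'runs rides over 30 feet tall' holds; ride permit present → met
3. daily inspection log audit 34 days ago vs limit 30 → not met
4. condition 'runs mobile/traveling rides' holds; incident report forms absent → not met
5. on-site first responders 3 < 4 → not met
6. rides operating with open deficiencies 4 > 2 → not met
7. condition 'runs water rides' holds; restraint system inspection 49 days ago vs limit 45 → not met
8. general liability coverage $3,100,000 ≥ $2,950,000 → met
9. daily inspection checklist absent → not met
10. third-party ride inspection 800 days ago vs limit 730 → not met
11. height/weight restriction signage present → met
12. incidents reportable in the past year 5 > 2 → not met
Not met: 1, 3, 4, 5, 6, 7, 9, 10, 12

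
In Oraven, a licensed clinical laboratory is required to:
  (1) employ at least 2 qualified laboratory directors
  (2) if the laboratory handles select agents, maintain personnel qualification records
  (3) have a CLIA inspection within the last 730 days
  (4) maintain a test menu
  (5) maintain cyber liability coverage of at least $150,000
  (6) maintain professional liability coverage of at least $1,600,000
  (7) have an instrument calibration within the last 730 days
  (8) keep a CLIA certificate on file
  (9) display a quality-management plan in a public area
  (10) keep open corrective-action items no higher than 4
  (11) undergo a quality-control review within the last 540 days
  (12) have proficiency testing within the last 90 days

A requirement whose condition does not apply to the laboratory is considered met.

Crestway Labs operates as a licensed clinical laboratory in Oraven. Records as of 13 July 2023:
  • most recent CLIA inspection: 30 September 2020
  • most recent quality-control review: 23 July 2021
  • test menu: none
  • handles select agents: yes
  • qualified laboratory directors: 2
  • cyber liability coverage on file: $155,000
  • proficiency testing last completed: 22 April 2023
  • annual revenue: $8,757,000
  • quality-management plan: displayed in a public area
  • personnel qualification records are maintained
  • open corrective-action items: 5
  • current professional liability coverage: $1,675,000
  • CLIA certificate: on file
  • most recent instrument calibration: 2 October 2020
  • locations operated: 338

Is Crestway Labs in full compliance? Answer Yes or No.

No

1. qualified laboratory directors 2 ≥ 2 → met
2. condition 'handles select agents' holds; personnel qualification records present → met
3. CLIA inspection 1016 days ago vs limit 730 → not met
4. test menu absent → not met
5. cyber liability coverage $155,000 ≥ $150,000 → met
6. professional liability coverage $1,675,000 ≥ $1,600,000 → met
7. instrument calibration 1014 days ago vs limit 730 → not met
8. CLIA certificate present → met
9. quality-management plan present → met
10. open corrective-action items 5 > 4 → not met
11. quality-control review 720 days ago vs limit 540 → not met
12. proficiency testing 82 days ago vs limit 90 → met
Not met: 3, 4, 7, 10, 11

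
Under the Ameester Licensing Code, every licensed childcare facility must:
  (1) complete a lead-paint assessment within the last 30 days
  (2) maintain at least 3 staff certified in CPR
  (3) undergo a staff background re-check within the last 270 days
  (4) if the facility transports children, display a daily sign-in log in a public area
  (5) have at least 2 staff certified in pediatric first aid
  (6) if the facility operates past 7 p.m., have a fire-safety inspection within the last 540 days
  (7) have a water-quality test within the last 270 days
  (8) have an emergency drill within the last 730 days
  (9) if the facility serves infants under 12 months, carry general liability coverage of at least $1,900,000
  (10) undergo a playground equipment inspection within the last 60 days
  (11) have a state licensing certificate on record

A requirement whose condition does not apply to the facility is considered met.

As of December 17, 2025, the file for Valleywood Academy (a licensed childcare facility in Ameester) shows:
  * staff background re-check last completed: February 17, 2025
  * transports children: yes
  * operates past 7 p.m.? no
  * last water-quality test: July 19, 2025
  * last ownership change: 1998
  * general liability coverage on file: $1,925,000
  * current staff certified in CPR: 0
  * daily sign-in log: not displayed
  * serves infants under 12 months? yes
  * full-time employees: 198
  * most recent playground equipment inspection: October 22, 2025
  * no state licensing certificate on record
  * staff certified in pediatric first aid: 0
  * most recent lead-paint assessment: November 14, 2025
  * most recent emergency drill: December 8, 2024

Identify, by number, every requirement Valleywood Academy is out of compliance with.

1, 2, 3, 4, 5, 11

1. lead-paint assessment 33 days ago vs limit 30 → not met
2. staff certified in CPR 0 < 3 → not met
3. staff background re-check 303 days ago vs limit 270 → not met
4. condition 'transports children' holds; daily sign-in log absent → not met
5. staff certified in pediatric first aid 0 < 2 → not met
6. condition 'operates past 7 p.m.' does not hold → requirement n/a → met
7. water-quality test 151 days ago vs limit 270 → met
8. emergency drill 374 days ago vs limit 730 → met
9. condition 'serves infants under 12 months' holds; general liability coverage $1,925,000 ≥ $1,900,000 → met
10. playground equipment inspection 56 days ago vs limit 60 → met
11. state licensing certificate absent → not met
Not met: 1, 2, 3, 4, 5, 11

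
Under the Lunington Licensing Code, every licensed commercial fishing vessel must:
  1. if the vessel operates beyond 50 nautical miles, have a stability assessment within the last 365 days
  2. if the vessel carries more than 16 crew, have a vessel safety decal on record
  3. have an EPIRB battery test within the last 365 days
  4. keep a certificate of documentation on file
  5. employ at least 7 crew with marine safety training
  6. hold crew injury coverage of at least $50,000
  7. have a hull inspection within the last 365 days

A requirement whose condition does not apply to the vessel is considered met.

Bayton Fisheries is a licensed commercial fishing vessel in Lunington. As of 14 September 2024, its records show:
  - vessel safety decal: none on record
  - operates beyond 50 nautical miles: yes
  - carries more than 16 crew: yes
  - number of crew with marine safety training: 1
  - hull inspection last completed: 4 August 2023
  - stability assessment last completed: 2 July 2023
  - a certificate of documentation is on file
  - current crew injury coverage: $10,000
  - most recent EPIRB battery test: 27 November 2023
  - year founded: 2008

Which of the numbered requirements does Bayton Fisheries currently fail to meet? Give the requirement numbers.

1. condition 'operates beyond 50 nautical miles' holds; stability assessment 440 days ago vs limit 365 → not met
2. condition 'carries more than 16 crew' holds; vessel safety decal absent → not met
3. EPIRB battery test 292 days ago vs limit 365 → met
4. certificate of documentation present → met
5. crew with marine safety training 1 < 7 → not met
6. crew injury coverage $10,000 < $50,000 → not met
7. hull inspection 407 days ago vs limit 365 → not met
Not met: 1, 2, 5, 6, 7

1, 2, 5, 6, 7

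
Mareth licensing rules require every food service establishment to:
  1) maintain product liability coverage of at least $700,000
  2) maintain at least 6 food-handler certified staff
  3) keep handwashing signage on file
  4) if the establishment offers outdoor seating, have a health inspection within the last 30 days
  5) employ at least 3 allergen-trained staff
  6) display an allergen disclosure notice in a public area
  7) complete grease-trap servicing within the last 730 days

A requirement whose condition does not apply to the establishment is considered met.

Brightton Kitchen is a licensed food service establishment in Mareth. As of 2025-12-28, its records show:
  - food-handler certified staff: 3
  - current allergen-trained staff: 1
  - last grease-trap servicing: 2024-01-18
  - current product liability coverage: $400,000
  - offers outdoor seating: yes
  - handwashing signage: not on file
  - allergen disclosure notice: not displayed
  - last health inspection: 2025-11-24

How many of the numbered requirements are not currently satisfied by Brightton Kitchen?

1. product liability coverage $400,000 < $700,000 → not met
2. food-handler certified staff 3 < 6 → not met
3. handwashing signage absent → not met
4. condition 'offers outdoor seating' holds; health inspection 34 days ago vs limit 30 → not met
5. allergen-trained staff 1 < 3 → not met
6. allergen disclosure notice absent → not met
7. grease-trap servicing 710 days ago vs limit 730 → met
Not met: 6 of 7

6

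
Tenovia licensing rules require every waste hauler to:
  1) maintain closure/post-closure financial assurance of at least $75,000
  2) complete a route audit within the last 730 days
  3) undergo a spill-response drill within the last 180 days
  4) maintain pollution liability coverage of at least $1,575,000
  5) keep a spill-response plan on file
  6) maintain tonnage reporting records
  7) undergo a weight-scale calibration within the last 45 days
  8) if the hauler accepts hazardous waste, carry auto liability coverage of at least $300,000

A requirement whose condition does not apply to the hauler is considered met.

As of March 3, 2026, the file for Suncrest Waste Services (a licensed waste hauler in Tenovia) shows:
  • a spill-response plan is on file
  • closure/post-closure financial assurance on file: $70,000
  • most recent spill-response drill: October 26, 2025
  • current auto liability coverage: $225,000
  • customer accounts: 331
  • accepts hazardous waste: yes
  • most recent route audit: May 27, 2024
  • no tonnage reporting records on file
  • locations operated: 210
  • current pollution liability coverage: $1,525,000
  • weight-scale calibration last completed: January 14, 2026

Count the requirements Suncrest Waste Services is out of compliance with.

5

1. closure/post-closure financial assurance $70,000 < $75,000 → not met
2. route audit 645 days ago vs limit 730 → met
3. spill-response drill 128 days ago vs limit 180 → met
4. pollution liability coverage $1,525,000 < $1,575,000 → not met
5. spill-response plan present → met
6. tonnage reporting records absent → not met
7. weight-scale calibration 48 days ago vs limit 45 → not met
8. condition 'accepts hazardous waste' holds; auto liability coverage $225,000 < $300,000 → not met
Not met: 5 of 8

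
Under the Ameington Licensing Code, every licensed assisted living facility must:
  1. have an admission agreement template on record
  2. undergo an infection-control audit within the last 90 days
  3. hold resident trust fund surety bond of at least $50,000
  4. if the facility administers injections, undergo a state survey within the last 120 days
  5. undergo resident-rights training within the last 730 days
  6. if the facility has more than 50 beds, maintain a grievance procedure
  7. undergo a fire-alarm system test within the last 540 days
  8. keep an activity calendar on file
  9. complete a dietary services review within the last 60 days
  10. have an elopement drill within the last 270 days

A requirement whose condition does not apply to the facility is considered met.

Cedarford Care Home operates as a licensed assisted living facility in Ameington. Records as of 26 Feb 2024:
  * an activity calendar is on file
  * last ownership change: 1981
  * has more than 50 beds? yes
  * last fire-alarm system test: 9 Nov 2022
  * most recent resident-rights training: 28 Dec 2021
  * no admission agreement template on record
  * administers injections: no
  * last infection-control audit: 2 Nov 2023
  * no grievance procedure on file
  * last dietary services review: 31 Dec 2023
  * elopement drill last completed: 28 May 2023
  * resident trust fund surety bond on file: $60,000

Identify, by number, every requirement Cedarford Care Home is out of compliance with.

1. admission agreement template absent → not met
2. infection-control audit 116 days ago vs limit 90 → not met
3. resident trust fund surety bond $60,000 ≥ $50,000 → met
4. condition 'administers injections' does not hold → requirement n/a → met
5. resident-rights training 790 days ago vs limit 730 → not met
6. condition 'has more than 50 beds' holds; grievance procedure absent → not met
7. fire-alarm system test 474 days ago vs limit 540 → met
8. activity calendar present → met
9. dietary services review 57 days ago vs limit 60 → met
10. elopement drill 274 days ago vs limit 270 → not met
Not met: 1, 2, 5, 6, 10

1, 2, 5, 6, 10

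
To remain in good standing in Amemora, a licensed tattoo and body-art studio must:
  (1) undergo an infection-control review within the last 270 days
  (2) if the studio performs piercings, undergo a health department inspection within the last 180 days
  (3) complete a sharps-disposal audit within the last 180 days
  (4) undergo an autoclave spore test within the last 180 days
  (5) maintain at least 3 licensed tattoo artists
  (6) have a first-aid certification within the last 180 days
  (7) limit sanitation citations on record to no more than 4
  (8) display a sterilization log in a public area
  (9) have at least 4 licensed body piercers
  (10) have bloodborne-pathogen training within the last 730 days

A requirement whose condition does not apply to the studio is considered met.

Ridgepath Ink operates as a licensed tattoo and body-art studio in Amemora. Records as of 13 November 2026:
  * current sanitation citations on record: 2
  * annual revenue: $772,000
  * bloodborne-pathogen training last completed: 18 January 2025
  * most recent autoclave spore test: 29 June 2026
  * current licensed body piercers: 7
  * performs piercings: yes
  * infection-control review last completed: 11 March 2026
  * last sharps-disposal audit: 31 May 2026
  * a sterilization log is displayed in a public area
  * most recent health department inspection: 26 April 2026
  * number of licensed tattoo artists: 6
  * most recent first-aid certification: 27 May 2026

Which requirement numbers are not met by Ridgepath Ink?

1. infection-control review 247 days ago vs limit 270 → met
2. condition 'performs piercings' holds; health department inspection 201 days ago vs limit 180 → not met
3. sharps-disposal audit 166 days ago vs limit 180 → met
4. autoclave spore test 137 days ago vs limit 180 → met
5. licensed tattoo artists 6 ≥ 3 → met
6. first-aid certification 170 days ago vs limit 180 → met
7. sanitation citations on record 2 ≤ 4 → met
8. sterilization log present → met
9. licensed body piercers 7 ≥ 4 → met
10. bloodborne-pathogen training 664 days ago vs limit 730 → met
Not met: 2

2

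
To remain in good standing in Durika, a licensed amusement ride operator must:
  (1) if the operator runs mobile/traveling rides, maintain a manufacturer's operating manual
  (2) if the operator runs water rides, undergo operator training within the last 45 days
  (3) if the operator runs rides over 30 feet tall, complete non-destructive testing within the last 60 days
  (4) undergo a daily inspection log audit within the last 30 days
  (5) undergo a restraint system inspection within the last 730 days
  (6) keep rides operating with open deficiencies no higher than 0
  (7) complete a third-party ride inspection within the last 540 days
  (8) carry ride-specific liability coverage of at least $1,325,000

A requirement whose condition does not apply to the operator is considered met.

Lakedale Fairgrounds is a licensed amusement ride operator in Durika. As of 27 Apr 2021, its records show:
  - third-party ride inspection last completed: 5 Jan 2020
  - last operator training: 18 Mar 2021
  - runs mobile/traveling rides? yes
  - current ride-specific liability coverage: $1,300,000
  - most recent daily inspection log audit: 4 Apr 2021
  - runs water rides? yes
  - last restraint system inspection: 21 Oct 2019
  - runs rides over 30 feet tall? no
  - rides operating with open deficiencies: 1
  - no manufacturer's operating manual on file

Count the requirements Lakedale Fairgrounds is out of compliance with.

3

1. condition 'runs mobile/traveling rides' holds; manufacturer's operating manual absent → not met
2. condition 'runs water rides' holds; operator training 40 days ago vs limit 45 → met
3. condition 'runs rides over 30 feet tall' does not hold → requirement n/a → met
4. daily inspection log audit 23 days ago vs limit 30 → met
5. restraint system inspection 554 days ago vs limit 730 → met
6. rides operating with open deficiencies 1 > 0 → not met
7. third-party ride inspection 478 days ago vs limit 540 → met
8. ride-specific liability coverage $1,300,000 < $1,325,000 → not met
Not met: 3 of 8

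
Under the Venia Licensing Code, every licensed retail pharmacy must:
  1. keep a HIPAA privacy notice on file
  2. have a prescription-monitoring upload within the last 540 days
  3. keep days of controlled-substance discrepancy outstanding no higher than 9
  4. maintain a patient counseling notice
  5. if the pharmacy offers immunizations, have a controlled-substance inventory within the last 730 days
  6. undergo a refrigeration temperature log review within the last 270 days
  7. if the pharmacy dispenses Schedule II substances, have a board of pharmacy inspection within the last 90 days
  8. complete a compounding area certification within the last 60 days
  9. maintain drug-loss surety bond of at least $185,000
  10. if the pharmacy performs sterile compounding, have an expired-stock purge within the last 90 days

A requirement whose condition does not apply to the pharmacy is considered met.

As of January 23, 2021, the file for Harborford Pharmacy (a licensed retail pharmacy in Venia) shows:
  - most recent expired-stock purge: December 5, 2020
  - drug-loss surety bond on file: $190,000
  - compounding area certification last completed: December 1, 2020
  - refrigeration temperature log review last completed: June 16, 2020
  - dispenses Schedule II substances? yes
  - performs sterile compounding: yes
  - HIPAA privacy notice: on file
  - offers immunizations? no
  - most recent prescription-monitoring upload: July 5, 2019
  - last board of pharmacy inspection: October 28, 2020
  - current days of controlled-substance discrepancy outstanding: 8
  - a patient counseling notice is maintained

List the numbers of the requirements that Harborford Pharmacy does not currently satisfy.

1. HIPAA privacy notice present → met
2. prescription-monitoring upload 568 days ago vs limit 540 → not met
3. days of controlled-substance discrepancy outstanding 8 ≤ 9 → met
4. patient counseling notice present → met
5. condition 'offers immunizations' does not hold → requirement n/a → met
6. refrigeration temperature log review 221 days ago vs limit 270 → met
7. condition 'dispenses Schedule II substances' holds; board of pharmacy inspection 87 days ago vs limit 90 → met
8. compounding area certification 53 days ago vs limit 60 → met
9. drug-loss surety bond $190,000 ≥ $185,000 → met
10. condition 'performs sterile compounding' holds; expired-stock purge 49 days ago vs limit 90 → met
Not met: 2

2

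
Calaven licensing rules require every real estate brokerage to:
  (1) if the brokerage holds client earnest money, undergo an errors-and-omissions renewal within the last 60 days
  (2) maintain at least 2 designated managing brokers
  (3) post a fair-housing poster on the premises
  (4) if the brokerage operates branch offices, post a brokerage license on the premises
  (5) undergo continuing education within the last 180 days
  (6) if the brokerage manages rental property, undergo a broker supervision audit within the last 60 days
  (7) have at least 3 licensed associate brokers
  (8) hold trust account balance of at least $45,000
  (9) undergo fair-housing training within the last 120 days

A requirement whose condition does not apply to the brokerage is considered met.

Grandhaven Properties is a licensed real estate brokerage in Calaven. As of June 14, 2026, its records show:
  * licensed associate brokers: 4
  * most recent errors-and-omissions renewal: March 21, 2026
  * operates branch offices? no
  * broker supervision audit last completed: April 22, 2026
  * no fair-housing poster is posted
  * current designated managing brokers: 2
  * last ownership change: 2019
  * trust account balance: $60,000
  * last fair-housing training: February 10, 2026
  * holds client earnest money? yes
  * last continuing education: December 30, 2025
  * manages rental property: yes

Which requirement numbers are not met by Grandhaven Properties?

1, 3, 9

1. condition 'holds client earnest money' holds; errors-and-omissions renewal 85 days ago vs limit 60 → not met
2. designated managing brokers 2 ≥ 2 → met
3. fair-housing poster absent → not met
4. condition 'operates branch offices' does not hold → requirement n/a → met
5. continuing education 166 days ago vs limit 180 → met
6. condition 'manages rental property' holds; broker supervision audit 53 days ago vs limit 60 → met
7. licensed associate brokers 4 ≥ 3 → met
8. trust account balance $60,000 ≥ $45,000 → met
9. fair-housing training 124 days ago vs limit 120 → not met
Not met: 1, 3, 9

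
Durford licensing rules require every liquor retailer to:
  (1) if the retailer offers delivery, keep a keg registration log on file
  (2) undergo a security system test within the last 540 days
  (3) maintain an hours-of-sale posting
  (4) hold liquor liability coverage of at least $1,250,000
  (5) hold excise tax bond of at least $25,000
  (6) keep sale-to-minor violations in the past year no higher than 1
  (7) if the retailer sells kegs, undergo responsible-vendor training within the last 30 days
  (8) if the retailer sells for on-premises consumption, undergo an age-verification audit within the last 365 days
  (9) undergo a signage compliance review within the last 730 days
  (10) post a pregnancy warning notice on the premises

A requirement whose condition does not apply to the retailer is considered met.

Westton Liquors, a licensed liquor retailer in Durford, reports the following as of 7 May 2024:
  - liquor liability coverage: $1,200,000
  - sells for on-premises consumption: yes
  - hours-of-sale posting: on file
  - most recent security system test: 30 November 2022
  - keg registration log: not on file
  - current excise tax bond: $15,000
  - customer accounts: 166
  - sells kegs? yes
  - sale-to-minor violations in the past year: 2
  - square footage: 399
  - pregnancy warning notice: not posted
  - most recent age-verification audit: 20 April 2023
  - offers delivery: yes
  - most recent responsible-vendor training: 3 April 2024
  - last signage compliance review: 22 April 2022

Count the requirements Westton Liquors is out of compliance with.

1. condition 'offers delivery' holds; keg registration log absent → not met
2. security system test 524 days ago vs limit 540 → met
3. hours-of-sale posting present → met
4. liquor liability coverage $1,200,000 < $1,250,000 → not met
5. excise tax bond $15,000 < $25,000 → not met
6. sale-to-minor violations in the past year 2 > 1 → not met
7. condition 'sells kegs' holds; responsible-vendor training 34 days ago vs limit 30 → not met
8. condition 'sells for on-premises consumption' holds; age-verification audit 383 days ago vs limit 365 → not met
9. signage compliance review 746 days ago vs limit 730 → not met
10. pregnancy warning notice absent → not met
Not met: 8 of 10

8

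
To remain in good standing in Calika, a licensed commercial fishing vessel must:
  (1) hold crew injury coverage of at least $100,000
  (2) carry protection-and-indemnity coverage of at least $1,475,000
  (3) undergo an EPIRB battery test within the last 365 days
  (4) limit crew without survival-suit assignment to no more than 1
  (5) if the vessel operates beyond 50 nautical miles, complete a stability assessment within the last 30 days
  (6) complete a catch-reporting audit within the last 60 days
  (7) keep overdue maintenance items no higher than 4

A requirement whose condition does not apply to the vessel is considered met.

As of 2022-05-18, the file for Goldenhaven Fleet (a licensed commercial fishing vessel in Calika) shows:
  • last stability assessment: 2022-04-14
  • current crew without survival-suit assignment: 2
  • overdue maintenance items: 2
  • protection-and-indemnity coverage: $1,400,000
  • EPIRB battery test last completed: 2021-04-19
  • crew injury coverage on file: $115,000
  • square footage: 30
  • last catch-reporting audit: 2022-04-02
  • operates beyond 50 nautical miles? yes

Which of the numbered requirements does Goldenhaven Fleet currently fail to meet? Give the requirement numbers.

2, 3, 4, 5

1. crew injury coverage $115,000 ≥ $100,000 → met
2. protection-and-indemnity coverage $1,400,000 < $1,475,000 → not met
3. EPIRB battery test 394 days ago vs limit 365 → not met
4. crew without survival-suit assignment 2 > 1 → not met
5. condition 'operates beyond 50 nautical miles' holds; stability assessment 34 days ago vs limit 30 → not met
6. catch-reporting audit 46 days ago vs limit 60 → met
7. overdue maintenance items 2 ≤ 4 → met
Not met: 2, 3, 4, 5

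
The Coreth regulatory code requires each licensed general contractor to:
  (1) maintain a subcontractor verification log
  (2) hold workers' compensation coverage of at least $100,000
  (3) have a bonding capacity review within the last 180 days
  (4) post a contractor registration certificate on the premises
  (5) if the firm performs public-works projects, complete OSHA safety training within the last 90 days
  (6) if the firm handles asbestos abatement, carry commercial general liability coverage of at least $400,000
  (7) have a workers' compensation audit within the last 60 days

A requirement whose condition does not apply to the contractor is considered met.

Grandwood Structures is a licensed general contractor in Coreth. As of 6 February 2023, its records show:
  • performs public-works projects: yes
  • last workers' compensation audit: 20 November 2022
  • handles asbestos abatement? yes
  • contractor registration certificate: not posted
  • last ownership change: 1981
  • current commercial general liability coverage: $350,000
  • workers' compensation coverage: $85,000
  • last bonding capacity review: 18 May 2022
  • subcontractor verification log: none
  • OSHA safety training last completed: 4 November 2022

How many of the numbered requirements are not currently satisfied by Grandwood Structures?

1. subcontractor verification log absent → not met
2. workers' compensation coverage $85,000 < $100,000 → not met
3. bonding capacity review 264 days ago vs limit 180 → not met
4. contractor registration certificate absent → not met
5. condition 'performs public-works projects' holds; OSHA safety training 94 days ago vs limit 90 → not met
6. condition 'handles asbestos abatement' holds; commercial general liability coverage $350,000 < $400,000 → not met
7. workers' compensation audit 78 days ago vs limit 60 → not met
Not met: 7 of 7

7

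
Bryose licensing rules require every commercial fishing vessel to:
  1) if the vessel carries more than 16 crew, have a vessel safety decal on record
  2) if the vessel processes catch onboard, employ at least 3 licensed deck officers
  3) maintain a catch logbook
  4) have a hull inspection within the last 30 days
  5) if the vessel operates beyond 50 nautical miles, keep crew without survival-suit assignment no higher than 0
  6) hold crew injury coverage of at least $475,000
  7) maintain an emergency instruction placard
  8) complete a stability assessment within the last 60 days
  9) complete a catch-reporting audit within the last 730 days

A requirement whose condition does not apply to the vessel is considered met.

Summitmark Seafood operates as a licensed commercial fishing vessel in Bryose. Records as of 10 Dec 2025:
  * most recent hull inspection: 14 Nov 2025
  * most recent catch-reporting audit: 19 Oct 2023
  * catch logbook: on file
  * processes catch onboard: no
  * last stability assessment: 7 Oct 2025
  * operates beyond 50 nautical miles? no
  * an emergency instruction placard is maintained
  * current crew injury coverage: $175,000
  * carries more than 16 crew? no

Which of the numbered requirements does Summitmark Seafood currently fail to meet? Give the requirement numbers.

1. condition 'carries more than 16 crew' does not hold → requirement n/a → met
2. condition 'processes catch onboard' does not hold → requirement n/a → met
3. catch logbook present → met
4. hull inspection 26 days ago vs limit 30 → met
5. condition 'operates beyond 50 nautical miles' does not hold → requirement n/a → met
6. crew injury coverage $175,000 < $475,000 → not met
7. emergency instruction placard present → met
8. stability assessment 64 days ago vs limit 60 → not met
9. catch-reporting audit 783 days ago vs limit 730 → not met
Not met: 6, 8, 9

6, 8, 9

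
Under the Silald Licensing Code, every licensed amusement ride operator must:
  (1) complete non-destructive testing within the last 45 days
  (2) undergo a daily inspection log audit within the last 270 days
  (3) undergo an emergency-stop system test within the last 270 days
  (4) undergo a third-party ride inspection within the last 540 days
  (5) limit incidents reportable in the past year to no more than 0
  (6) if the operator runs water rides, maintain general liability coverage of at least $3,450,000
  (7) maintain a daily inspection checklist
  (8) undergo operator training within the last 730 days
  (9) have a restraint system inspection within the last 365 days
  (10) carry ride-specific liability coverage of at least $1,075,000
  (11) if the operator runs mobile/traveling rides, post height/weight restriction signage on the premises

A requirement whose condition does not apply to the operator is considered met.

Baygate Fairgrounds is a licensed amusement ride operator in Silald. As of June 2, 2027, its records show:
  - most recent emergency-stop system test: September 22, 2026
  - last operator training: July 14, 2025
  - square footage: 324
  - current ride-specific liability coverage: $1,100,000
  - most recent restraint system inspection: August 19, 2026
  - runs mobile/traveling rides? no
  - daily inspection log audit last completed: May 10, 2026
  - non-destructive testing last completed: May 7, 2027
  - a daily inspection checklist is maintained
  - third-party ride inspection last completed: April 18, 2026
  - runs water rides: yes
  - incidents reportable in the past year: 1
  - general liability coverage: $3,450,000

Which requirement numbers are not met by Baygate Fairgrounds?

2, 5

1. non-destructive testing 26 days ago vs limit 45 → met
2. daily inspection log audit 388 days ago vs limit 270 → not met
3. emergency-stop system test 253 days ago vs limit 270 → met
4. third-party ride inspection 410 days ago vs limit 540 → met
5. incidents reportable in the past year 1 > 0 → not met
6. condition 'runs water rides' holds; general liability coverage $3,450,000 ≥ $3,450,000 → met
7. daily inspection checklist present → met
8. operator training 688 days ago vs limit 730 → met
9. restraint system inspection 287 days ago vs limit 365 → met
10. ride-specific liability coverage $1,100,000 ≥ $1,075,000 → met
11. condition 'runs mobile/traveling rides' does not hold → requirement n/a → met
Not met: 2, 5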